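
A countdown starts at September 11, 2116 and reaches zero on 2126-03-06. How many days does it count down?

3463

Sep 11, 2116 → Sep 11, 2117: 365 days.
Sep 11, 2117 → Sep 11, 2118: 365 days.
Sep 11, 2118 → Sep 11, 2119: 365 days.
Sep 11, 2119 → Sep 11, 2120: 366 days (Feb 29, 2120 is in that span).
Sep 11, 2120 → Sep 11, 2121: 365 days.
Sep 11, 2121 → Sep 11, 2122: 365 days.
Sep 11, 2122 → Sep 11, 2123: 365 days.
Sep 11, 2123 → Sep 11, 2124: 366 days (Feb 29, 2124 is in that span).
Sep 11, 2124 → Sep 11, 2125: 365 days.
Sep 11, 2125 → Oct 11, 2125: 30 days (September has 30).
Oct 11, 2125 → Nov 11, 2125: 31 days (October has 31).
Nov 11, 2125 → Dec 11, 2125: 30 days (November has 30).
Dec 11, 2125 → Jan 11, 2126: 31 days (December has 31).
Jan 11, 2126 → Feb 11, 2126: 31 days (January has 31).
Feb 11, 2126 → Mar 6, 2126: 23 days.
Total: 3463 days.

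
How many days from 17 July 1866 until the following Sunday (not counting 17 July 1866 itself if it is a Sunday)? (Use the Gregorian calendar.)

Jul 17, 1866 is a Tuesday.
From Tuesday to the next Sunday is 5 days.

5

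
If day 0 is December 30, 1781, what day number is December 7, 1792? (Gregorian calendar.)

3995

Dec 30, 1781 → Dec 30, 1782: 365 days.
Dec 30, 1782 → Dec 30, 1783: 365 days.
Dec 30, 1783 → Dec 30, 1784: 366 days (Feb 29, 1784 is in that span).
Dec 30, 1784 → Dec 30, 1785: 365 days.
Dec 30, 1785 → Dec 30, 1786: 365 days.
Dec 30, 1786 → Dec 30, 1787: 365 days.
Dec 30, 1787 → Dec 30, 1788: 366 days (Feb 29, 1788 is in that span).
Dec 30, 1788 → Dec 30, 1789: 365 days.
Dec 30, 1789 → Dec 30, 1790: 365 days.
Dec 30, 1790 → Dec 30, 1791: 365 days.
Dec 30, 1791 → Jan 30, 1792: 31 days (December has 31).
Jan 30, 1792 → Feb 29, 1792: 30 days (January has 31).
Feb 29, 1792 → Mar 29, 1792: 29 days (February has 29).
Mar 29, 1792 → Apr 29, 1792: 31 days (March has 31).
Apr 29, 1792 → May 29, 1792: 30 days (April has 30).
May 29, 1792 → Jun 29, 1792: 31 days (May has 31).
Jun 29, 1792 → Jul 29, 1792: 30 days (June has 30).
Jul 29, 1792 → Aug 29, 1792: 31 days (July has 31).
Aug 29, 1792 → Sep 29, 1792: 31 days (August has 31).
Sep 29, 1792 → Oct 29, 1792: 30 days (September has 30).
Oct 29, 1792 → Nov 29, 1792: 31 days (October has 31).
Nov 29, 1792 → Dec 7, 1792: 8 days.
Total: 3995 days.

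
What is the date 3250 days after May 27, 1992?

+365 (one year) → May 27, 1993 (2885 left).
+365 (one year) → May 27, 1994 (2520 left).
+365 (one year) → May 27, 1995 (2155 left).
+366 (one year; includes Feb 29, 1996) → May 27, 1996 (1789 left).
+365 (one year) → May 27, 1997 (1424 left).
+365 (one year) → May 27, 1998 (1059 left).
+365 (one year) → May 27, 1999 (694 left).
+366 (one year; includes Feb 29, 2000) → May 27, 2000 (328 left).
May has 31 days: +5 → Jun 1, 2000 (323 left).
Jun has 30 days: +30 → Jul 1, 2000 (293 left).
Jul has 31 days: +31 → Aug 1, 2000 (262 left).
Aug has 31 days: +31 → Sep 1, 2000 (231 left).
Sep has 30 days: +30 → Oct 1, 2000 (201 left).
Oct has 31 days: +31 → Nov 1, 2000 (170 left).
Nov has 30 days: +30 → Dec 1, 2000 (140 left).
Dec has 31 days: +31 → Jan 1, 2001 (109 left).
Jan has 31 days: +31 → Feb 1, 2001 (78 left).
Feb has 28 days: +28 → Mar 1, 2001 (50 left).
Mar has 31 days: +31 → Apr 1, 2001 (19 left).
+19 → Apr 20, 2001.

April 20, 2001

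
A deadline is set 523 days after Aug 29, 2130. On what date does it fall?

February 3, 2132

+365 (one year) → Aug 29, 2131 (158 left).
Aug has 31 days: +3 → Sep 1, 2131 (155 left).
Sep has 30 days: +30 → Oct 1, 2131 (125 left).
Oct has 31 days: +31 → Nov 1, 2131 (94 left).
Nov has 30 days: +30 → Dec 1, 2131 (64 left).
Dec has 31 days: +31 → Jan 1, 2132 (33 left).
Jan has 31 days: +31 → Feb 1, 2132 (2 left).
+2 → Feb 3, 2132.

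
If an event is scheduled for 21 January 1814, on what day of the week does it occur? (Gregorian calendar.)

Doomsday rule: the anchor day for the 1800s is Friday. For year 14: 14÷12 = 1 r 2, and 2÷4 = 0, so 1+2+0 = 3.
Friday + 3 ≡ Monday — that's 1814's doomsday.
In January the doomsday date is Jan 3 (1814 is not a leap year).
Jan 21 is 18 days after Jan 3; 18 mod 7 = 4, so Monday + 4 = Friday.

Friday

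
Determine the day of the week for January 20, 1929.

Sunday

January 1, 1929 is a Tuesday.
Jan 1, 1929 → Jan 20, 1929: 19 days.
Total: 19 days.
19 mod 7 = 5, so Tuesday + 5 = Sunday.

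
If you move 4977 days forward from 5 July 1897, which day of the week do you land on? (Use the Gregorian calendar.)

Jul 5, 1897 is a Monday.
4977 mod 7 = 0, so 4977 days after a Monday is Monday + 0 = Monday.

Monday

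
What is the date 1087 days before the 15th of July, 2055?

−365 (one year) → Jul 15, 2054 (722 left).
−365 (one year) → Jul 15, 2053 (357 left).
−15 → Jun 30, 2053 (end of Jun, 30 days; 342 left).
−30 → May 31, 2053 (end of May, 31 days; 312 left).
−31 → Apr 30, 2053 (end of Apr, 30 days; 281 left).
−30 → Mar 31, 2053 (end of Mar, 31 days; 251 left).
−31 → Feb 28, 2053 (end of Feb, 28 days; 220 left).
−28 → Jan 31, 2053 (end of Jan, 31 days; 192 left).
−31 → Dec 31, 2052 (end of Dec, 31 days; 161 left).
−31 → Nov 30, 2052 (end of Nov, 30 days; 130 left).
−30 → Oct 31, 2052 (end of Oct, 31 days; 100 left).
−31 → Sep 30, 2052 (end of Sep, 30 days; 69 left).
−30 → Aug 31, 2052 (end of Aug, 31 days; 39 left).
−31 → Jul 31, 2052 (end of Jul, 31 days; 8 left).
−8 → Jul 23, 2052.

July 23, 2052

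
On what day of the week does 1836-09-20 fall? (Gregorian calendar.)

Doomsday rule: the anchor day for the 1800s is Friday. For year 36: 36÷12 = 3 r 0, and 0÷4 = 0, so 3+0+0 = 3.
Friday + 3 ≡ Monday — that's 1836's doomsday.
In September the doomsday date is Sep 5.
Sep 20 is 15 days after Sep 5; 15 mod 7 = 1, so Monday + 1 = Tuesday.

Tuesday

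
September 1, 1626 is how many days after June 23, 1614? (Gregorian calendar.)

Jun 23, 1614 → Jun 23, 1615: 365 days.
Jun 23, 1615 → Jun 23, 1616: 366 days (Feb 29, 1616 is in that span).
Jun 23, 1616 → Jun 23, 1617: 365 days.
Jun 23, 1617 → Jun 23, 1618: 365 days.
Jun 23, 1618 → Jun 23, 1619: 365 days.
Jun 23, 1619 → Jun 23, 1620: 366 days (Feb 29, 1620 is in that span).
Jun 23, 1620 → Jun 23, 1621: 365 days.
Jun 23, 1621 → Jun 23, 1622: 365 days.
Jun 23, 1622 → Jun 23, 1623: 365 days.
Jun 23, 1623 → Jun 23, 1624: 366 days (Feb 29, 1624 is in that span).
Jun 23, 1624 → Jun 23, 1625: 365 days.
Jun 23, 1625 → Jun 23, 1626: 365 days.
Jun 23, 1626 → Jul 23, 1626: 30 days (June has 30).
Jul 23, 1626 → Aug 23, 1626: 31 days (July has 31).
Aug 23, 1626 → Sep 1, 1626: 9 days.
Total: 4453 days.

4453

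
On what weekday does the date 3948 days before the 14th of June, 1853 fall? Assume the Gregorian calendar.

Jun 14, 1853 is a Tuesday.
3948 mod 7 = 0, so 3948 days before a Tuesday is Tuesday − 0 = Tuesday.

Tuesday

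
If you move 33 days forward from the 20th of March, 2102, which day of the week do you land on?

Saturday

Mar 20, 2102 is a Monday.
33 mod 7 = 5, so 33 days after a Monday is Monday + 5 = Saturday.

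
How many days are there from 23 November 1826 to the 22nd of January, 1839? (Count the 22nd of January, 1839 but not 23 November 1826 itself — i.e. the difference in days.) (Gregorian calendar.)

4443

Nov 23, 1826 → Nov 23, 1827: 365 days.
Nov 23, 1827 → Nov 23, 1828: 366 days (Feb 29, 1828 is in that span).
Nov 23, 1828 → Nov 23, 1829: 365 days.
Nov 23, 1829 → Nov 23, 1830: 365 days.
Nov 23, 1830 → Nov 23, 1831: 365 days.
Nov 23, 1831 → Nov 23, 1832: 366 days (Feb 29, 1832 is in that span).
Nov 23, 1832 → Nov 23, 1833: 365 days.
Nov 23, 1833 → Nov 23, 1834: 365 days.
Nov 23, 1834 → Nov 23, 1835: 365 days.
Nov 23, 1835 → Nov 23, 1836: 366 days (Feb 29, 1836 is in that span).
Nov 23, 1836 → Nov 23, 1837: 365 days.
Nov 23, 1837 → Nov 23, 1838: 365 days.
Nov 23, 1838 → Dec 23, 1838: 30 days (November has 30).
Dec 23, 1838 → Jan 22, 1839: 30 days.
Total: 4443 days.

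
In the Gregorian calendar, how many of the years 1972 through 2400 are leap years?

Multiples of 4 in [1972,2400]: 108.
Of those, multiples of 100: 5 (not leap unless ÷400).
Multiples of 400: 2.
Leap years = 108 − 5 + 2 = 105.

105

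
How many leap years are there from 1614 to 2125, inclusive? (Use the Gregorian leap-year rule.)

Multiples of 4 in [1614,2125]: 128.
Of those, multiples of 100: 5 (not leap unless ÷400).
Multiples of 400: 1.
Leap years = 128 − 5 + 1 = 124.

124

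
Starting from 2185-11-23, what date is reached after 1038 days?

September 26, 2188

+365 (one year) → Nov 23, 2186 (673 left).
+365 (one year) → Nov 23, 2187 (308 left).
Nov has 30 days: +8 → Dec 1, 2187 (300 left).
Dec has 31 days: +31 → Jan 1, 2188 (269 left).
Jan has 31 days: +31 → Feb 1, 2188 (238 left).
Feb has 29 days: +29 → Mar 1, 2188 (209 left).
Mar has 31 days: +31 → Apr 1, 2188 (178 left).
Apr has 30 days: +30 → May 1, 2188 (148 left).
May has 31 days: +31 → Jun 1, 2188 (117 left).
Jun has 30 days: +30 → Jul 1, 2188 (87 left).
Jul has 31 days: +31 → Aug 1, 2188 (56 left).
Aug has 31 days: +31 → Sep 1, 2188 (25 left).
+25 → Sep 26, 2188.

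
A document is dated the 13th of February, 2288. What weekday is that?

Monday

Doomsday rule: the anchor day for the 2200s is Friday. For year 88: 88÷12 = 7 r 4, and 4÷4 = 1, so 7+4+1 = 12.
Friday + 12 ≡ Wednesday — that's 2288's doomsday.
In February the doomsday date is Feb 29 (2288 is a leap year (divisible by 4)).
Feb 13 is 16 days before Feb 29; 16 mod 7 = 2, so Wednesday − 2 = Monday.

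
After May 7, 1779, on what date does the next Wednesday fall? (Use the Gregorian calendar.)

May 12, 1779

May 7, 1779 is a Friday.
From Friday to the next Wednesday is 5 days.
May 7, 1779 + 5 = May 12, 1779.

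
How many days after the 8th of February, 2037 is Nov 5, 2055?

6844

Feb 8, 2037 → Feb 8, 2038: 365 days.
Feb 8, 2038 → Feb 8, 2039: 365 days.
Feb 8, 2039 → Feb 8, 2040: 365 days.
Feb 8, 2040 → Feb 8, 2041: 366 days (Feb 29, 2040 is in that span).
Feb 8, 2041 → Feb 8, 2042: 365 days.
Feb 8, 2042 → Feb 8, 2043: 365 days.
Feb 8, 2043 → Feb 8, 2044: 365 days.
Feb 8, 2044 → Feb 8, 2045: 366 days (Feb 29, 2044 is in that span).
Feb 8, 2045 → Feb 8, 2046: 365 days.
Feb 8, 2046 → Feb 8, 2047: 365 days.
Feb 8, 2047 → Feb 8, 2048: 365 days.
Feb 8, 2048 → Feb 8, 2049: 366 days (Feb 29, 2048 is in that span).
Feb 8, 2049 → Feb 8, 2050: 365 days.
Feb 8, 2050 → Feb 8, 2051: 365 days.
Feb 8, 2051 → Feb 8, 2052: 365 days.
Feb 8, 2052 → Feb 8, 2053: 366 days (Feb 29, 2052 is in that span).
Feb 8, 2053 → Feb 8, 2054: 365 days.
Feb 8, 2054 → Feb 8, 2055: 365 days.
Feb 8, 2055 → Mar 8, 2055: 28 days (February has 28).
Mar 8, 2055 → Apr 8, 2055: 31 days (March has 31).
Apr 8, 2055 → May 8, 2055: 30 days (April has 30).
May 8, 2055 → Jun 8, 2055: 31 days (May has 31).
Jun 8, 2055 → Jul 8, 2055: 30 days (June has 30).
Jul 8, 2055 → Aug 8, 2055: 31 days (July has 31).
Aug 8, 2055 → Sep 8, 2055: 31 days (August has 31).
Sep 8, 2055 → Oct 8, 2055: 30 days (September has 30).
Oct 8, 2055 → Nov 5, 2055: 28 days.
Total: 6844 days.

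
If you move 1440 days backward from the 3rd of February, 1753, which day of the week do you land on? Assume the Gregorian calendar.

First find the weekday of Feb 3, 1753. Doomsday rule: the anchor day for the 1700s is Sunday. For year 53: 53÷12 = 4 r 5, and 5÷4 = 1, so 4+5+1 = 10.
Sunday + 10 ≡ Wednesday — that's 1753's doomsday.
In February the doomsday date is Feb 28 (1753 is not a leap year).
Feb 3 is 25 days before Feb 28; 25 mod 7 = 4, so Wednesday − 4 = Saturday.
1440 mod 7 = 5, so 1440 days before a Saturday is Saturday − 5 = Monday.

Monday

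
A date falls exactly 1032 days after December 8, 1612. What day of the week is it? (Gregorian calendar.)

Tuesday

Dec 8, 1612 is a Saturday.
1032 mod 7 = 3, so 1032 days after a Saturday is Saturday + 3 = Tuesday.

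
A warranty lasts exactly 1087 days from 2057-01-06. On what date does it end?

December 29, 2059

+365 (one year) → Jan 6, 2058 (722 left).
+365 (one year) → Jan 6, 2059 (357 left).
Jan has 31 days: +26 → Feb 1, 2059 (331 left).
Feb has 28 days: +28 → Mar 1, 2059 (303 left).
Mar has 31 days: +31 → Apr 1, 2059 (272 left).
Apr has 30 days: +30 → May 1, 2059 (242 left).
May has 31 days: +31 → Jun 1, 2059 (211 left).
Jun has 30 days: +30 → Jul 1, 2059 (181 left).
Jul has 31 days: +31 → Aug 1, 2059 (150 left).
Aug has 31 days: +31 → Sep 1, 2059 (119 left).
Sep has 30 days: +30 → Oct 1, 2059 (89 left).
Oct has 31 days: +31 → Nov 1, 2059 (58 left).
Nov has 30 days: +30 → Dec 1, 2059 (28 left).
+28 → Dec 29, 2059.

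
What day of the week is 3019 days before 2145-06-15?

Sunday

First find the weekday of Jun 15, 2145. Doomsday rule: the anchor day for the 2100s is Sunday. For year 45: 45÷12 = 3 r 9, and 9÷4 = 2, so 3+9+2 = 14.
Sunday + 14 ≡ Sunday — that's 2145's doomsday.
In June the doomsday date is Jun 6.
Jun 15 is 9 days after Jun 6; 9 mod 7 = 2, so Sunday + 2 = Tuesday.
3019 mod 7 = 2, so 3019 days before a Tuesday is Tuesday − 2 = Sunday.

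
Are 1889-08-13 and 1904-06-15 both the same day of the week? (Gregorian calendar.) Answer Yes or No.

From Aug 13, 1889 to Jun 15, 1904 is 5419 days.
5419 mod 7 = 1, so they are different weekdays.
(Aug 13, 1889 is a Tuesday; Jun 15, 1904 is a Wednesday.)

No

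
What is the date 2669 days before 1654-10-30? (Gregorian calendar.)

−365 (one year) → Oct 30, 1653 (2304 left).
−365 (one year) → Oct 30, 1652 (1939 left).
−366 (one year; includes Feb 29, 1652) → Oct 30, 1651 (1573 left).
−365 (one year) → Oct 30, 1650 (1208 left).
−365 (one year) → Oct 30, 1649 (843 left).
−365 (one year) → Oct 30, 1648 (478 left).
−366 (one year; includes Feb 29, 1648) → Oct 30, 1647 (112 left).
−30 → Sep 30, 1647 (end of Sep, 30 days; 82 left).
−30 → Aug 31, 1647 (end of Aug, 31 days; 52 left).
−31 → Jul 31, 1647 (end of Jul, 31 days; 21 left).
−21 → Jul 10, 1647.

July 10, 1647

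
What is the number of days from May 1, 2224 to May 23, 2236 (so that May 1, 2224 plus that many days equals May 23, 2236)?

4405

May 1, 2224 → May 1, 2225: 365 days.
May 1, 2225 → May 1, 2226: 365 days.
May 1, 2226 → May 1, 2227: 365 days.
May 1, 2227 → May 1, 2228: 366 days (Feb 29, 2228 is in that span).
May 1, 2228 → May 1, 2229: 365 days.
May 1, 2229 → May 1, 2230: 365 days.
May 1, 2230 → May 1, 2231: 365 days.
May 1, 2231 → May 1, 2232: 366 days (Feb 29, 2232 is in that span).
May 1, 2232 → May 1, 2233: 365 days.
May 1, 2233 → May 1, 2234: 365 days.
May 1, 2234 → May 1, 2235: 365 days.
May 1, 2235 → Jun 1, 2235: 31 days (May has 31).
Jun 1, 2235 → Jul 1, 2235: 30 days (June has 30).
Jul 1, 2235 → Aug 1, 2235: 31 days (July has 31).
Aug 1, 2235 → Sep 1, 2235: 31 days (August has 31).
Sep 1, 2235 → Oct 1, 2235: 30 days (September has 30).
Oct 1, 2235 → Nov 1, 2235: 31 days (October has 31).
Nov 1, 2235 → Dec 1, 2235: 30 days (November has 30).
Dec 1, 2235 → Jan 1, 2236: 31 days (December has 31).
Jan 1, 2236 → Feb 1, 2236: 31 days (January has 31).
Feb 1, 2236 → Mar 1, 2236: 29 days (February has 29).
Mar 1, 2236 → Apr 1, 2236: 31 days (March has 31).
Apr 1, 2236 → May 1, 2236: 30 days (April has 30).
May 1, 2236 → May 23, 2236: 22 days.
Total: 4405 days.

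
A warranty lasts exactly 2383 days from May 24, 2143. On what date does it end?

December 1, 2149

+366 (one year; includes Feb 29, 2144) → May 24, 2144 (2017 left).
+365 (one year) → May 24, 2145 (1652 left).
+365 (one year) → May 24, 2146 (1287 left).
+365 (one year) → May 24, 2147 (922 left).
+366 (one year; includes Feb 29, 2148) → May 24, 2148 (556 left).
+365 (one year) → May 24, 2149 (191 left).
May has 31 days: +8 → Jun 1, 2149 (183 left).
Jun has 30 days: +30 → Jul 1, 2149 (153 left).
Jul has 31 days: +31 → Aug 1, 2149 (122 left).
Aug has 31 days: +31 → Sep 1, 2149 (91 left).
Sep has 30 days: +30 → Oct 1, 2149 (61 left).
Oct has 31 days: +31 → Nov 1, 2149 (30 left).
Nov has 30 days: +30 → Dec 1, 2149 (0 left).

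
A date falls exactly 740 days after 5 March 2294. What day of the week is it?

Saturday

First find the weekday of Mar 5, 2294. Doomsday rule: the anchor day for the 2200s is Friday. For year 94: 94÷12 = 7 r 10, and 10÷4 = 2, so 7+10+2 = 19.
Friday + 19 ≡ Wednesday — that's 2294's doomsday.
In March the doomsday date is Mar 14.
Mar 5 is 9 days before Mar 14; 9 mod 7 = 2, so Wednesday − 2 = Monday.
740 mod 7 = 5, so 740 days after a Monday is Monday + 5 = Saturday.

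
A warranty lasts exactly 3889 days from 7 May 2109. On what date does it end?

+365 (one year) → May 7, 2110 (3524 left).
+365 (one year) → May 7, 2111 (3159 left).
+366 (one year; includes Feb 29, 2112) → May 7, 2112 (2793 left).
+365 (one year) → May 7, 2113 (2428 left).
+365 (one year) → May 7, 2114 (2063 left).
+365 (one year) → May 7, 2115 (1698 left).
+366 (one year; includes Feb 29, 2116) → May 7, 2116 (1332 left).
+365 (one year) → May 7, 2117 (967 left).
+365 (one year) → May 7, 2118 (602 left).
+365 (one year) → May 7, 2119 (237 left).
May has 31 days: +25 → Jun 1, 2119 (212 left).
Jun has 30 days: +30 → Jul 1, 2119 (182 left).
Jul has 31 days: +31 → Aug 1, 2119 (151 left).
Aug has 31 days: +31 → Sep 1, 2119 (120 left).
Sep has 30 days: +30 → Oct 1, 2119 (90 left).
Oct has 31 days: +31 → Nov 1, 2119 (59 left).
Nov has 30 days: +30 → Dec 1, 2119 (29 left).
+29 → Dec 30, 2119.

December 30, 2119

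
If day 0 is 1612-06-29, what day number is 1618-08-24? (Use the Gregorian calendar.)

2247

Jun 29, 1612 → Jun 29, 1613: 365 days.
Jun 29, 1613 → Jun 29, 1614: 365 days.
Jun 29, 1614 → Jun 29, 1615: 365 days.
Jun 29, 1615 → Jun 29, 1616: 366 days (Feb 29, 1616 is in that span).
Jun 29, 1616 → Jun 29, 1617: 365 days.
Jun 29, 1617 → Jun 29, 1618: 365 days.
Jun 29, 1618 → Jul 29, 1618: 30 days (June has 30).
Jul 29, 1618 → Aug 24, 1618: 26 days.
Total: 2247 days.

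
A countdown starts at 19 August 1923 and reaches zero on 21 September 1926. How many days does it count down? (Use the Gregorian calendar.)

Aug 19, 1923 → Aug 19, 1924: 366 days (Feb 29, 1924 is in that span).
Aug 19, 1924 → Aug 19, 1925: 365 days.
Aug 19, 1925 → Sep 19, 1925: 31 days (August has 31).
Sep 19, 1925 → Oct 19, 1925: 30 days (September has 30).
Oct 19, 1925 → Nov 19, 1925: 31 days (October has 31).
Nov 19, 1925 → Dec 19, 1925: 30 days (November has 30).
Dec 19, 1925 → Jan 19, 1926: 31 days (December has 31).
Jan 19, 1926 → Feb 19, 1926: 31 days (January has 31).
Feb 19, 1926 → Mar 19, 1926: 28 days (February has 28).
Mar 19, 1926 → Apr 19, 1926: 31 days (March has 31).
Apr 19, 1926 → May 19, 1926: 30 days (April has 30).
May 19, 1926 → Jun 19, 1926: 31 days (May has 31).
Jun 19, 1926 → Jul 19, 1926: 30 days (June has 30).
Jul 19, 1926 → Aug 19, 1926: 31 days (July has 31).
Aug 19, 1926 → Sep 19, 1926: 31 days (August has 31).
Sep 19, 1926 → Sep 21, 1926: 2 days.
Total: 1129 days.

1129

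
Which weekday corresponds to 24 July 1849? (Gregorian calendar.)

Doomsday rule: the anchor day for the 1800s is Friday. For year 49: 49÷12 = 4 r 1, and 1÷4 = 0, so 4+1+0 = 5.
Friday + 5 ≡ Wednesday — that's 1849's doomsday.
In July the doomsday date is Jul 11.
Jul 24 is 13 days after Jul 11; 13 mod 7 = 6, so Wednesday + 6 = Tuesday.

Tuesday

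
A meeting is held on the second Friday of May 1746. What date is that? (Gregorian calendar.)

May 13, 1746

May 1, 1746 is a Sunday.
The first Friday is therefore May 6 (5 days later).
The second Friday is 6 + 1×7 = May 13.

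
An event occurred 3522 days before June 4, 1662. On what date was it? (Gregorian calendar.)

−365 (one year) → Jun 4, 1661 (3157 left).
−365 (one year) → Jun 4, 1660 (2792 left).
−366 (one year; includes Feb 29, 1660) → Jun 4, 1659 (2426 left).
−365 (one year) → Jun 4, 1658 (2061 left).
−365 (one year) → Jun 4, 1657 (1696 left).
−365 (one year) → Jun 4, 1656 (1331 left).
−366 (one year; includes Feb 29, 1656) → Jun 4, 1655 (965 left).
−365 (one year) → Jun 4, 1654 (600 left).
−365 (one year) → Jun 4, 1653 (235 left).
−4 → May 31, 1653 (end of May, 31 days; 231 left).
−31 → Apr 30, 1653 (end of Apr, 30 days; 200 left).
−30 → Mar 31, 1653 (end of Mar, 31 days; 170 left).
−31 → Feb 28, 1653 (end of Feb, 28 days; 139 left).
−28 → Jan 31, 1653 (end of Jan, 31 days; 111 left).
−31 → Dec 31, 1652 (end of Dec, 31 days; 80 left).
−31 → Nov 30, 1652 (end of Nov, 30 days; 49 left).
−30 → Oct 31, 1652 (end of Oct, 31 days; 19 left).
−19 → Oct 12, 1652.

October 12, 1652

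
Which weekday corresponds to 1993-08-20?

Doomsday rule: the anchor day for the 1900s is Wednesday. For year 93: 93÷12 = 7 r 9, and 9÷4 = 2, so 7+9+2 = 18.
Wednesday + 18 ≡ Sunday — that's 1993's doomsday.
In August the doomsday date is Aug 8.
Aug 20 is 12 days after Aug 8; 12 mod 7 = 5, so Sunday + 5 = Friday.

Friday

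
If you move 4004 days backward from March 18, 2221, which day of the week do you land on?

Mar 18, 2221 is a Sunday.
4004 mod 7 = 0, so 4004 days before a Sunday is Sunday − 0 = Sunday.

Sunday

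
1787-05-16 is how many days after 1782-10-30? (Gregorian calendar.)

Oct 30, 1782 → Oct 30, 1783: 365 days.
Oct 30, 1783 → Oct 30, 1784: 366 days (Feb 29, 1784 is in that span).
Oct 30, 1784 → Oct 30, 1785: 365 days.
Oct 30, 1785 → Oct 30, 1786: 365 days.
Oct 30, 1786 → Nov 30, 1786: 31 days (October has 31).
Nov 30, 1786 → Dec 30, 1786: 30 days (November has 30).
Dec 30, 1786 → Jan 30, 1787: 31 days (December has 31).
Jan 30, 1787 → Feb 28, 1787: 29 days (January has 31).
Feb 28, 1787 → Mar 28, 1787: 28 days (February has 28).
Mar 28, 1787 → Apr 28, 1787: 31 days (March has 31).
Apr 28, 1787 → May 16, 1787: 18 days.
Total: 1659 days.

1659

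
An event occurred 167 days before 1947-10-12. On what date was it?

April 28, 1947

−12 → Sep 30, 1947 (end of Sep, 30 days; 155 left).
−30 → Aug 31, 1947 (end of Aug, 31 days; 125 left).
−31 → Jul 31, 1947 (end of Jul, 31 days; 94 left).
−31 → Jun 30, 1947 (end of Jun, 30 days; 63 left).
−30 → May 31, 1947 (end of May, 31 days; 33 left).
−31 → Apr 30, 1947 (end of Apr, 30 days; 2 left).
−2 → Apr 28, 1947.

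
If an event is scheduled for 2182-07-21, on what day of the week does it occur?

Doomsday rule: the anchor day for the 2100s is Sunday. For year 82: 82÷12 = 6 r 10, and 10÷4 = 2, so 6+10+2 = 18.
Sunday + 18 ≡ Thursday — that's 2182's doomsday.
In July the doomsday date is Jul 11.
Jul 21 is 10 days after Jul 11; 10 mod 7 = 3, so Thursday + 3 = Sunday.

Sunday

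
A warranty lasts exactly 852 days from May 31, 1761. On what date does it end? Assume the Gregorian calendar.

+365 (one year) → May 31, 1762 (487 left).
+365 (one year) → May 31, 1763 (122 left).
May has 31 days: +1 → Jun 1, 1763 (121 left).
Jun has 30 days: +30 → Jul 1, 1763 (91 left).
Jul has 31 days: +31 → Aug 1, 1763 (60 left).
Aug has 31 days: +31 → Sep 1, 1763 (29 left).
+29 → Sep 30, 1763.

September 30, 1763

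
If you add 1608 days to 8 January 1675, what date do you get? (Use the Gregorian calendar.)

June 4, 1679

+365 (one year) → Jan 8, 1676 (1243 left).
+366 (one year; includes Feb 29, 1676) → Jan 8, 1677 (877 left).
+365 (one year) → Jan 8, 1678 (512 left).
+365 (one year) → Jan 8, 1679 (147 left).
Jan has 31 days: +24 → Feb 1, 1679 (123 left).
Feb has 28 days: +28 → Mar 1, 1679 (95 left).
Mar has 31 days: +31 → Apr 1, 1679 (64 left).
Apr has 30 days: +30 → May 1, 1679 (34 left).
May has 31 days: +31 → Jun 1, 1679 (3 left).
+3 → Jun 4, 1679.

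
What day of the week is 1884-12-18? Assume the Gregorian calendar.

Doomsday rule: the anchor day for the 1800s is Friday. For year 84: 84÷12 = 7 r 0, and 0÷4 = 0, so 7+0+0 = 7.
Friday + 7 ≡ Friday — that's 1884's doomsday.
In December the doomsday date is Dec 12.
Dec 18 is 6 days after Dec 12; 6 mod 7 = 6, so Friday + 6 = Thursday.

Thursday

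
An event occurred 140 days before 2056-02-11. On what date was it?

−11 → Jan 31, 2056 (end of Jan, 31 days; 129 left).
−31 → Dec 31, 2055 (end of Dec, 31 days; 98 left).
−31 → Nov 30, 2055 (end of Nov, 30 days; 67 left).
−30 → Oct 31, 2055 (end of Oct, 31 days; 37 left).
−31 → Sep 30, 2055 (end of Sep, 30 days; 6 left).
−6 → Sep 24, 2055.

September 24, 2055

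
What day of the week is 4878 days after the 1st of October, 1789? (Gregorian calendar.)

Wednesday

Oct 1, 1789 is a Thursday.
4878 mod 7 = 6, so 4878 days after a Thursday is Thursday + 6 = Wednesday.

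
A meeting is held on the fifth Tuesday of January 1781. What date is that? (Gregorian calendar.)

January 30, 1781

January 1, 1781 is a Monday.
The first Tuesday is therefore January 2 (1 days later).
The fifth Tuesday is 2 + 4×7 = January 30.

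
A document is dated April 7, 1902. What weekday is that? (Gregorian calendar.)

Monday

Doomsday rule: the anchor day for the 1900s is Wednesday. For year 02: 2÷12 = 0 r 2, and 2÷4 = 0, so 0+2+0 = 2.
Wednesday + 2 ≡ Friday — that's 1902's doomsday.
In April the doomsday date is Apr 4.
Apr 7 is 3 days after Apr 4; 3 mod 7 = 3, so Friday + 3 = Monday.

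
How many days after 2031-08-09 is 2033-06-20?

681

Aug 9, 2031 → Aug 9, 2032: 366 days (Feb 29, 2032 is in that span).
Aug 9, 2032 → Sep 9, 2032: 31 days (August has 31).
Sep 9, 2032 → Oct 9, 2032: 30 days (September has 30).
Oct 9, 2032 → Nov 9, 2032: 31 days (October has 31).
Nov 9, 2032 → Dec 9, 2032: 30 days (November has 30).
Dec 9, 2032 → Jan 9, 2033: 31 days (December has 31).
Jan 9, 2033 → Feb 9, 2033: 31 days (January has 31).
Feb 9, 2033 → Mar 9, 2033: 28 days (February has 28).
Mar 9, 2033 → Apr 9, 2033: 31 days (March has 31).
Apr 9, 2033 → May 9, 2033: 30 days (April has 30).
May 9, 2033 → Jun 9, 2033: 31 days (May has 31).
Jun 9, 2033 → Jun 20, 2033: 11 days.
Total: 681 days.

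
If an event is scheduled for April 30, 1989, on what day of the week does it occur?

Sunday

Doomsday rule: the anchor day for the 1900s is Wednesday. For year 89: 89÷12 = 7 r 5, and 5÷4 = 1, so 7+5+1 = 13.
Wednesday + 13 ≡ Tuesday — that's 1989's doomsday.
In April the doomsday date is Apr 4.
Apr 30 is 26 days after Apr 4; 26 mod 7 = 5, so Tuesday + 5 = Sunday.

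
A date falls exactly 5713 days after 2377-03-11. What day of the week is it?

Saturday

First find the weekday of Mar 11, 2377. Doomsday rule: the anchor day for the 2300s is Wednesday. For year 77: 77÷12 = 6 r 5, and 5÷4 = 1, so 6+5+1 = 12.
Wednesday + 12 ≡ Monday — that's 2377's doomsday.
In March the doomsday date is Mar 14.
Mar 11 is 3 days before Mar 14; 3 mod 7 = 3, so Monday − 3 = Friday.
5713 mod 7 = 1, so 5713 days after a Friday is Friday + 1 = Saturday.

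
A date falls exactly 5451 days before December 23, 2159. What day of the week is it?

Dec 23, 2159 is a Sunday.
5451 mod 7 = 5, so 5451 days before a Sunday is Sunday − 5 = Tuesday.

Tuesday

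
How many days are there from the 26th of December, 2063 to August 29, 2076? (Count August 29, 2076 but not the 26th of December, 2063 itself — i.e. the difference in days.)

Dec 26, 2063 → Dec 26, 2064: 366 days (Feb 29, 2064 is in that span).
Dec 26, 2064 → Dec 26, 2065: 365 days.
Dec 26, 2065 → Dec 26, 2066: 365 days.
Dec 26, 2066 → Dec 26, 2067: 365 days.
Dec 26, 2067 → Dec 26, 2068: 366 days (Feb 29, 2068 is in that span).
Dec 26, 2068 → Dec 26, 2069: 365 days.
Dec 26, 2069 → Dec 26, 2070: 365 days.
Dec 26, 2070 → Dec 26, 2071: 365 days.
Dec 26, 2071 → Dec 26, 2072: 366 days (Feb 29, 2072 is in that span).
Dec 26, 2072 → Dec 26, 2073: 365 days.
Dec 26, 2073 → Dec 26, 2074: 365 days.
Dec 26, 2074 → Dec 26, 2075: 365 days.
Dec 26, 2075 → Jan 26, 2076: 31 days (December has 31).
Jan 26, 2076 → Feb 26, 2076: 31 days (January has 31).
Feb 26, 2076 → Mar 26, 2076: 29 days (February has 29).
Mar 26, 2076 → Apr 26, 2076: 31 days (March has 31).
Apr 26, 2076 → May 26, 2076: 30 days (April has 30).
May 26, 2076 → Jun 26, 2076: 31 days (May has 31).
Jun 26, 2076 → Jul 26, 2076: 30 days (June has 30).
Jul 26, 2076 → Aug 26, 2076: 31 days (July has 31).
Aug 26, 2076 → Aug 29, 2076: 3 days.
Total: 4630 days.

4630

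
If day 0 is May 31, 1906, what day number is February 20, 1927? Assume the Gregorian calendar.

May 31, 1906 → May 31, 1907: 365 days.
May 31, 1907 → May 31, 1908: 366 days (Feb 29, 1908 is in that span).
May 31, 1908 → May 31, 1909: 365 days.
May 31, 1909 → May 31, 1910: 365 days.
May 31, 1910 → May 31, 1911: 365 days.
May 31, 1911 → May 31, 1912: 366 days (Feb 29, 1912 is in that span).
May 31, 1912 → May 31, 1913: 365 days.
May 31, 1913 → May 31, 1914: 365 days.
May 31, 1914 → May 31, 1915: 365 days.
May 31, 1915 → May 31, 1916: 366 days (Feb 29, 1916 is in that span).
May 31, 1916 → May 31, 1917: 365 days.
May 31, 1917 → May 31, 1918: 365 days.
May 31, 1918 → May 31, 1919: 365 days.
May 31, 1919 → May 31, 1920: 366 days (Feb 29, 1920 is in that span).
May 31, 1920 → May 31, 1921: 365 days.
May 31, 1921 → May 31, 1922: 365 days.
May 31, 1922 → May 31, 1923: 365 days.
May 31, 1923 → May 31, 1924: 366 days (Feb 29, 1924 is in that span).
May 31, 1924 → May 31, 1925: 365 days.
May 31, 1925 → May 31, 1926: 365 days.
May 31, 1926 → Jun 30, 1926: 30 days (May has 31).
Jun 30, 1926 → Jul 30, 1926: 30 days (June has 30).
Jul 30, 1926 → Aug 30, 1926: 31 days (July has 31).
Aug 30, 1926 → Sep 30, 1926: 31 days (August has 31).
Sep 30, 1926 → Oct 30, 1926: 30 days (September has 30).
Oct 30, 1926 → Nov 30, 1926: 31 days (October has 31).
Nov 30, 1926 → Dec 30, 1926: 30 days (November has 30).
Dec 30, 1926 → Jan 30, 1927: 31 days (December has 31).
Jan 30, 1927 → Feb 20, 1927: 21 days.
Total: 7570 days.

7570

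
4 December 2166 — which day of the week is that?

Thursday

Doomsday rule: the anchor day for the 2100s is Sunday. For year 66: 66÷12 = 5 r 6, and 6÷4 = 1, so 5+6+1 = 12.
Sunday + 12 ≡ Friday — that's 2166's doomsday.
In December the doomsday date is Dec 12.
Dec 4 is 8 days before Dec 12; 8 mod 7 = 1, so Friday − 1 = Thursday.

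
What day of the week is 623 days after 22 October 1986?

Oct 22, 1986 is a Wednesday.
623 mod 7 = 0, so 623 days after a Wednesday is Wednesday + 0 = Wednesday.

Wednesday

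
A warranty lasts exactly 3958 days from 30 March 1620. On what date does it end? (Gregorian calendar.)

+365 (one year) → Mar 30, 1621 (3593 left).
+365 (one year) → Mar 30, 1622 (3228 left).
+365 (one year) → Mar 30, 1623 (2863 left).
+366 (one year; includes Feb 29, 1624) → Mar 30, 1624 (2497 left).
+365 (one year) → Mar 30, 1625 (2132 left).
+365 (one year) → Mar 30, 1626 (1767 left).
+365 (one year) → Mar 30, 1627 (1402 left).
+366 (one year; includes Feb 29, 1628) → Mar 30, 1628 (1036 left).
+365 (one year) → Mar 30, 1629 (671 left).
+365 (one year) → Mar 30, 1630 (306 left).
Mar has 31 days: +2 → Apr 1, 1630 (304 left).
Apr has 30 days: +30 → May 1, 1630 (274 left).
May has 31 days: +31 → Jun 1, 1630 (243 left).
Jun has 30 days: +30 → Jul 1, 1630 (213 left).
Jul has 31 days: +31 → Aug 1, 1630 (182 left).
Aug has 31 days: +31 → Sep 1, 1630 (151 left).
Sep has 30 days: +30 → Oct 1, 1630 (121 left).
Oct has 31 days: +31 → Nov 1, 1630 (90 left).
Nov has 30 days: +30 → Dec 1, 1630 (60 left).
Dec has 31 days: +31 → Jan 1, 1631 (29 left).
+29 → Jan 30, 1631.

January 30, 1631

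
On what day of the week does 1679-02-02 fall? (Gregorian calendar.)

Doomsday rule: the anchor day for the 1600s is Tuesday. For year 79: 79÷12 = 6 r 7, and 7÷4 = 1, so 6+7+1 = 14.
Tuesday + 14 ≡ Tuesday — that's 1679's doomsday.
In February the doomsday date is Feb 28 (1679 is not a leap year).
Feb 2 is 26 days before Feb 28; 26 mod 7 = 5, so Tuesday − 5 = Thursday.

Thursday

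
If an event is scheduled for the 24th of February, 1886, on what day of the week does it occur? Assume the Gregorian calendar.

January 1, 1886 is a Friday.
Jan 1, 1886 → Feb 1, 1886: 31 days (January has 31).
Feb 1, 1886 → Feb 24, 1886: 23 days.
Total: 54 days.
54 mod 7 = 5, so Friday + 5 = Wednesday.

Wednesday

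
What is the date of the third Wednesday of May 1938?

May 1, 1938 is a Sunday.
The first Wednesday is therefore May 4 (3 days later).
The third Wednesday is 4 + 2×7 = May 18.

May 18, 1938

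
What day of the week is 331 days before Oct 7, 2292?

Wednesday

Oct 7, 2292 is a Friday.
331 mod 7 = 2, so 331 days before a Friday is Friday − 2 = Wednesday.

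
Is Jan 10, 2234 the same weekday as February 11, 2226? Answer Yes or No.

No

From Feb 11, 2226 to Jan 10, 2234 is 2890 days.
2890 mod 7 = 6, so they are different weekdays.
(Feb 11, 2226 is a Saturday; Jan 10, 2234 is a Friday.)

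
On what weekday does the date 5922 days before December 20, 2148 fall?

Friday

First find the weekday of Dec 20, 2148. Doomsday rule: the anchor day for the 2100s is Sunday. For year 48: 48÷12 = 4 r 0, and 0÷4 = 0, so 4+0+0 = 4.
Sunday + 4 ≡ Thursday — that's 2148's doomsday.
In December the doomsday date is Dec 12.
Dec 20 is 8 days after Dec 12; 8 mod 7 = 1, so Thursday + 1 = Friday.
5922 mod 7 = 0, so 5922 days before a Friday is Friday − 0 = Friday.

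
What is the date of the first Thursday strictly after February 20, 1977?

February 24, 1977

Feb 20, 1977 is a Sunday.
From Sunday to the next Thursday is 4 days.
Feb 20, 1977 + 4 = Feb 24, 1977.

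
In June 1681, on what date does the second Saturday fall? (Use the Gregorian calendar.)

June 1, 1681 is a Sunday.
The first Saturday is therefore June 7 (6 days later).
The second Saturday is 7 + 1×7 = June 14.

June 14, 1681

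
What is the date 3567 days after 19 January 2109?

October 26, 2118

+365 (one year) → Jan 19, 2110 (3202 left).
+365 (one year) → Jan 19, 2111 (2837 left).
+365 (one year) → Jan 19, 2112 (2472 left).
+366 (one year; includes Feb 29, 2112) → Jan 19, 2113 (2106 left).
+365 (one year) → Jan 19, 2114 (1741 left).
+365 (one year) → Jan 19, 2115 (1376 left).
+365 (one year) → Jan 19, 2116 (1011 left).
+366 (one year; includes Feb 29, 2116) → Jan 19, 2117 (645 left).
+365 (one year) → Jan 19, 2118 (280 left).
Jan has 31 days: +13 → Feb 1, 2118 (267 left).
Feb has 28 days: +28 → Mar 1, 2118 (239 left).
Mar has 31 days: +31 → Apr 1, 2118 (208 left).
Apr has 30 days: +30 → May 1, 2118 (178 left).
May has 31 days: +31 → Jun 1, 2118 (147 left).
Jun has 30 days: +30 → Jul 1, 2118 (117 left).
Jul has 31 days: +31 → Aug 1, 2118 (86 left).
Aug has 31 days: +31 → Sep 1, 2118 (55 left).
Sep has 30 days: +30 → Oct 1, 2118 (25 left).
+25 → Oct 26, 2118.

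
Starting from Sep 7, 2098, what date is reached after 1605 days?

+365 (one year) → Sep 7, 2099 (1240 left).
+365 (one year) → Sep 7, 2100 (875 left).
+365 (one year) → Sep 7, 2101 (510 left).
+365 (one year) → Sep 7, 2102 (145 left).
Sep has 30 days: +24 → Oct 1, 2102 (121 left).
Oct has 31 days: +31 → Nov 1, 2102 (90 left).
Nov has 30 days: +30 → Dec 1, 2102 (60 left).
Dec has 31 days: +31 → Jan 1, 2103 (29 left).
+29 → Jan 30, 2103.

January 30, 2103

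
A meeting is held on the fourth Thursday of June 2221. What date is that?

June 28, 2221

June 1, 2221 is a Friday.
The first Thursday is therefore June 7 (6 days later).
The fourth Thursday is 7 + 3×7 = June 28.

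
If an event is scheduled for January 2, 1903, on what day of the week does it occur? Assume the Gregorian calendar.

January 1, 1903 is a Thursday.
Jan 1, 1903 → Jan 2, 1903: 1 days.
Total: 1 days.
1 mod 7 = 1, so Thursday + 1 = Friday.

Friday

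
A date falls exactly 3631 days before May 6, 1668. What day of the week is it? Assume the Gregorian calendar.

Tuesday

May 6, 1668 is a Sunday.
3631 mod 7 = 5, so 3631 days before a Sunday is Sunday − 5 = Tuesday.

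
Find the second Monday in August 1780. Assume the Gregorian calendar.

August 14, 1780

August 1, 1780 is a Tuesday.
The first Monday is therefore August 7 (6 days later).
The second Monday is 7 + 1×7 = August 14.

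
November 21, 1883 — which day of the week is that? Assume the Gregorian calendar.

Doomsday rule: the anchor day for the 1800s is Friday. For year 83: 83÷12 = 6 r 11, and 11÷4 = 2, so 6+11+2 = 19.
Friday + 19 ≡ Wednesday — that's 1883's doomsday.
In November the doomsday date is Nov 7.
Nov 21 is 14 days after Nov 7; 14 mod 7 = 0, so Wednesday + 0 = Wednesday.

Wednesday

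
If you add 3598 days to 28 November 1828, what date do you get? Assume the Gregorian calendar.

October 5, 1838

+365 (one year) → Nov 28, 1829 (3233 left).
+365 (one year) → Nov 28, 1830 (2868 left).
+365 (one year) → Nov 28, 1831 (2503 left).
+366 (one year; includes Feb 29, 1832) → Nov 28, 1832 (2137 left).
+365 (one year) → Nov 28, 1833 (1772 left).
+365 (one year) → Nov 28, 1834 (1407 left).
+365 (one year) → Nov 28, 1835 (1042 left).
+366 (one year; includes Feb 29, 1836) → Nov 28, 1836 (676 left).
+365 (one year) → Nov 28, 1837 (311 left).
Nov has 30 days: +3 → Dec 1, 1837 (308 left).
Dec has 31 days: +31 → Jan 1, 1838 (277 left).
Jan has 31 days: +31 → Feb 1, 1838 (246 left).
Feb has 28 days: +28 → Mar 1, 1838 (218 left).
Mar has 31 days: +31 → Apr 1, 1838 (187 left).
Apr has 30 days: +30 → May 1, 1838 (157 left).
May has 31 days: +31 → Jun 1, 1838 (126 left).
Jun has 30 days: +30 → Jul 1, 1838 (96 left).
Jul has 31 days: +31 → Aug 1, 1838 (65 left).
Aug has 31 days: +31 → Sep 1, 1838 (34 left).
Sep has 30 days: +30 → Oct 1, 1838 (4 left).
+4 → Oct 5, 1838.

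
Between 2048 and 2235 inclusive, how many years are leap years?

45

Multiples of 4 in [2048,2235]: 47.
Of those, multiples of 100: 2 (not leap unless ÷400).
Multiples of 400: 0.
Leap years = 47 − 2 + 0 = 45.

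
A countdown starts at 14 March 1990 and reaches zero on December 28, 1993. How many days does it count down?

1385

Mar 14, 1990 → Mar 14, 1991: 365 days.
Mar 14, 1991 → Mar 14, 1992: 366 days (Feb 29, 1992 is in that span).
Mar 14, 1992 → Mar 14, 1993: 365 days.
Mar 14, 1993 → Apr 14, 1993: 31 days (March has 31).
Apr 14, 1993 → May 14, 1993: 30 days (April has 30).
May 14, 1993 → Jun 14, 1993: 31 days (May has 31).
Jun 14, 1993 → Jul 14, 1993: 30 days (June has 30).
Jul 14, 1993 → Aug 14, 1993: 31 days (July has 31).
Aug 14, 1993 → Sep 14, 1993: 31 days (August has 31).
Sep 14, 1993 → Oct 14, 1993: 30 days (September has 30).
Oct 14, 1993 → Nov 14, 1993: 31 days (October has 31).
Nov 14, 1993 → Dec 14, 1993: 30 days (November has 30).
Dec 14, 1993 → Dec 28, 1993: 14 days.
Total: 1385 days.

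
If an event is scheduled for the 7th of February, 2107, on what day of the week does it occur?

Monday

January 1, 2107 is a Saturday.
Jan 1, 2107 → Feb 1, 2107: 31 days (January has 31).
Feb 1, 2107 → Feb 7, 2107: 6 days.
Total: 37 days.
37 mod 7 = 2, so Saturday + 2 = Monday.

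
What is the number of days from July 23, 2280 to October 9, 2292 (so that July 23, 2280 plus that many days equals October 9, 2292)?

4461

Jul 23, 2280 → Jul 23, 2281: 365 days.
Jul 23, 2281 → Jul 23, 2282: 365 days.
Jul 23, 2282 → Jul 23, 2283: 365 days.
Jul 23, 2283 → Jul 23, 2284: 366 days (Feb 29, 2284 is in that span).
Jul 23, 2284 → Jul 23, 2285: 365 days.
Jul 23, 2285 → Jul 23, 2286: 365 days.
Jul 23, 2286 → Jul 23, 2287: 365 days.
Jul 23, 2287 → Jul 23, 2288: 366 days (Feb 29, 2288 is in that span).
Jul 23, 2288 → Jul 23, 2289: 365 days.
Jul 23, 2289 → Jul 23, 2290: 365 days.
Jul 23, 2290 → Jul 23, 2291: 365 days.
Jul 23, 2291 → Jul 23, 2292: 366 days (Feb 29, 2292 is in that span).
Jul 23, 2292 → Aug 23, 2292: 31 days (July has 31).
Aug 23, 2292 → Sep 23, 2292: 31 days (August has 31).
Sep 23, 2292 → Oct 9, 2292: 16 days.
Total: 4461 days.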